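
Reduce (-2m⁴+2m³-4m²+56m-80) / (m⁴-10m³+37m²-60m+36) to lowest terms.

Euclidean algorithm in ℚ[m]:
  -2m⁴+2m³-4m²+56m-80 = (-2)(m⁴-10m³+37m²-60m+36) + (-18m³+70m²-64m-8)
  m⁴-10m³+37m²-60m+36 = (-(1/18)m+55/162)(-18m³+70m²-64m-8) + ((784/81)m²-(3136/81)m+3136/81)
  -18m³+70m²-64m-8 = (-(729/392)m-81/392)((784/81)m²-(3136/81)m+3136/81) + (0)
Last nonzero remainder: (784/81)m²-(3136/81)m+3136/81. Dividing through by 784/81 gives the monic gcd m²-4m+4.
Cancel m²-4m+4 from numerator and denominator to get the reduced form.

(-2m²-6m-20)/(m²-6m+9)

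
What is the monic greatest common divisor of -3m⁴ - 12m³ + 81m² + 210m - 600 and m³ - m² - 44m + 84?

m - 2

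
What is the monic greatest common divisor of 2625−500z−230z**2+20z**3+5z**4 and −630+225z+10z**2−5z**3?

−21+4z+z**2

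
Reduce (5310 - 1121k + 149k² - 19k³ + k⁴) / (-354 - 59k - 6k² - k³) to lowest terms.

Apply the Euclidean algorithm:
  k⁴ - 19k³ + 149k² - 1121k + 5310 = (-k + 25)(-k³ - 6k² - 59k - 354) + (240k² + 14160)
  -k³ - 6k² - 59k - 354 = (-(1/240)k - 1/40)(240k² + 14160) + (0)
Last nonzero remainder: 240k² + 14160. Dividing through by 240 gives the monic gcd k² + 59.
Cancel k² + 59 from numerator and denominator to get the reduced form.

(-90 + 19k - k²)/(6 + k)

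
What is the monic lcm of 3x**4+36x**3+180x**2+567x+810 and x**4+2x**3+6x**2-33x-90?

By polynomial division,
  3x**4+36x**3+180x**2+567x+810 = (3)(x**4+2x**3+6x**2-33x-90) + (30x**3+162x**2+666x+1080)
  x**4+2x**3+6x**2-33x-90 = ((1/30)x-17/150)(30x**3+162x**2+666x+1080) + ((54/25)x**2+(162/25)x+162/5)
  30x**3+162x**2+666x+1080 = ((125/9)x+100/3)((54/25)x**2+(162/25)x+162/5) + (0)
Last nonzero remainder: (54/25)x**2+(162/25)x+162/5. Dividing through by 54/25 gives the monic gcd x**2+3x+15.
Then lcm(f, g) = f·g / gcd(f, g); expanding and making the result monic gives the answer.

x**6+11x**5+42x**4+57x**3-279x**2-1404x-1620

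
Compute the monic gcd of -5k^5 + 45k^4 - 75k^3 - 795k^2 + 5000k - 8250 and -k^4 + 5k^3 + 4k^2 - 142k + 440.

k^3 - k^2 - 8k + 110

By polynomial division,
  -5k^5 + 45k^4 - 75k^3 - 795k^2 + 5000k - 8250 = (5k - 20)(-k^4 + 5k^3 + 4k^2 - 142k + 440) + (5k^3 - 5k^2 - 40k + 550)
  -k^4 + 5k^3 + 4k^2 - 142k + 440 = (-(1/5)k + 4/5)(5k^3 - 5k^2 - 40k + 550) + (0)
Last nonzero remainder: 5k^3 - 5k^2 - 40k + 550. Dividing through by 5 gives the monic gcd k^3 - k^2 - 8k + 110.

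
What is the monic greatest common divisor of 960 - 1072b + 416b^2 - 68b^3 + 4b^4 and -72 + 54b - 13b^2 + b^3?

Repeated division with remainder:
  4b^4 - 68b^3 + 416b^2 - 1072b + 960 = (4b - 16)(b^3 - 13b^2 + 54b - 72) + (-8b^2 + 80b - 192)
  b^3 - 13b^2 + 54b - 72 = (-(1/8)b + 3/8)(-8b^2 + 80b - 192) + (0)
Last nonzero remainder: -8b^2 + 80b - 192. Dividing through by -8 gives the monic gcd b^2 - 10b + 24.

24 - 10b + b^2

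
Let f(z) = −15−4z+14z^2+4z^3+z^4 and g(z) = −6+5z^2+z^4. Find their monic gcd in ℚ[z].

−1+z^2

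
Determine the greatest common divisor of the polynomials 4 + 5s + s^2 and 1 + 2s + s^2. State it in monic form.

Euclidean algorithm in ℚ[s]:
  s^2 + 5s + 4 = (s^2 + 2s + 1) + (3s + 3)
  s^2 + 2s + 1 = ((1/3)s + 1/3)(3s + 3) + (0)
Last nonzero remainder: 3s + 3. Dividing through by 3 gives the monic gcd s + 1.

1 + s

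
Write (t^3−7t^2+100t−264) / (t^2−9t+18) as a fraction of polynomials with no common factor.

(t^2−4t+88)/(t−6)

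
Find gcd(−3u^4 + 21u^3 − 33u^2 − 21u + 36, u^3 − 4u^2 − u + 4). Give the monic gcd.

u^3 − 4u^2 − u + 4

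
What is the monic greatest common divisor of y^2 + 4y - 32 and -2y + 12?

By polynomial division,
  y^2 + 4y - 32 = (-(1/2)y - 5)(-2y + 12) + (28)
  -2y + 12 = (-(1/14)y + 3/7)(28) + (0)
The last nonzero remainder is the constant 28, so the polynomials are coprime and gcd = 1.

1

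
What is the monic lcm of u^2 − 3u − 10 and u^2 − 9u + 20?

u^3 − 7u^2 + 2u + 40

Apply the Euclidean algorithm:
  u^2 − 3u − 10 = (u^2 − 9u + 20) + (6u − 30)
  u^2 − 9u + 20 = ((1/6)u − 2/3)(6u − 30) + (0)
Last nonzero remainder: 6u − 30. Dividing through by 6 gives the monic gcd u − 5.
Then lcm(f, g) = f·g / gcd(f, g); expanding and making the result monic gives the answer.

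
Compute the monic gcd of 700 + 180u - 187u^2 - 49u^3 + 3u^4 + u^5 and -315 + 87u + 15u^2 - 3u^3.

Euclidean algorithm in ℚ[u]:
  u^5 + 3u^4 - 49u^3 - 187u^2 + 180u + 700 = (-(1/3)u^2 - (8/3)u - 20/3)(-3u^3 + 15u^2 + 87u - 315) + (40u^2 - 80u - 1400)
  -3u^3 + 15u^2 + 87u - 315 = (-(3/40)u + 9/40)(40u^2 - 80u - 1400) + (0)
Last nonzero remainder: 40u^2 - 80u - 1400. Dividing through by 40 gives the monic gcd u^2 - 2u - 35.

-35 - 2u + u^2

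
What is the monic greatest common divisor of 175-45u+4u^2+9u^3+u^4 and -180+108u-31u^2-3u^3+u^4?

Euclidean algorithm in ℚ[u]:
  u^4+9u^3+4u^2-45u+175 = (u^4-3u^3-31u^2+108u-180) + (12u^3+35u^2-153u+355)
  u^4-3u^3-31u^2+108u-180 = ((1/12)u-71/144)(12u^3+35u^2-153u+355) + (-(143/144)u^2+(143/48)u-715/144)
  12u^3+35u^2-153u+355 = (-(1728/143)u-10224/143)(-(143/144)u^2+(143/48)u-715/144) + (0)
Last nonzero remainder: -(143/144)u^2+(143/48)u-715/144. Dividing through by -143/144 gives the monic gcd u^2-3u+5.

5-3u+u^2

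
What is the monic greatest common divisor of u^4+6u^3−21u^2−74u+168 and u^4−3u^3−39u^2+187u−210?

u^3+2u^2−29u+42

Repeated division with remainder:
  u^4+6u^3−21u^2−74u+168 = (u^4−3u^3−39u^2+187u−210) + (9u^3+18u^2−261u+378)
  u^4−3u^3−39u^2+187u−210 = ((1/9)u−5/9)(9u^3+18u^2−261u+378) + (0)
Last nonzero remainder: 9u^3+18u^2−261u+378. Dividing through by 9 gives the monic gcd u^3+2u^2−29u+42.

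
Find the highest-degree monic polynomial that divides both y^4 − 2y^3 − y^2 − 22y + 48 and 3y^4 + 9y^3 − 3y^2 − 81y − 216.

y^3 − y − 24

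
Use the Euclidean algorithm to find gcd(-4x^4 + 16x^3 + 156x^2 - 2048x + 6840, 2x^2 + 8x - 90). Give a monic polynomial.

Euclidean algorithm in ℚ[x]:
  -4x^4 + 16x^3 + 156x^2 - 2048x + 6840 = (-2x^2 + 16x - 76)(2x^2 + 8x - 90) + (0)
Last nonzero remainder: 2x^2 + 8x - 90. Dividing through by 2 gives the monic gcd x^2 + 4x - 45.

x^2 + 4x - 45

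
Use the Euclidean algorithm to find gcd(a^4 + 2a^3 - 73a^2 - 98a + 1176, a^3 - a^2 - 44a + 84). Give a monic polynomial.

a + 7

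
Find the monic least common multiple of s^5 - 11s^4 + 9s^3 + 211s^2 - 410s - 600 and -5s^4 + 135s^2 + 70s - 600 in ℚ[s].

s^7 - 10s^6 - 8s^5 + 286s^4 - 253s^3 - 2276s^2 + 1860s + 3600

Euclidean algorithm in ℚ[s]:
  s^5 - 11s^4 + 9s^3 + 211s^2 - 410s - 600 = (-(1/5)s + 11/5)(-5s^4 + 135s^2 + 70s - 600) + (36s^3 - 72s^2 - 684s + 720)
  -5s^4 + 135s^2 + 70s - 600 = (-(5/36)s - 5/18)(36s^3 - 72s^2 - 684s + 720) + (20s^2 - 20s - 400)
  36s^3 - 72s^2 - 684s + 720 = ((9/5)s - 9/5)(20s^2 - 20s - 400) + (0)
Last nonzero remainder: 20s^2 - 20s - 400. Dividing through by 20 gives the monic gcd s^2 - s - 20.
Then lcm(f, g) = f·g / gcd(f, g); expanding and making the result monic gives the answer.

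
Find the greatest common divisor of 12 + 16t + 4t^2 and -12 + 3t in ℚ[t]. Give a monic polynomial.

1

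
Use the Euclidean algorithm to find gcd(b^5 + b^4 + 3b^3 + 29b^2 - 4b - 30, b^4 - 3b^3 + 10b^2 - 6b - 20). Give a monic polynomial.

Euclidean algorithm in ℚ[b]:
  b^5 + b^4 + 3b^3 + 29b^2 - 4b - 30 = (b + 4)(b^4 - 3b^3 + 10b^2 - 6b - 20) + (5b^3 - 5b^2 + 40b + 50)
  b^4 - 3b^3 + 10b^2 - 6b - 20 = ((1/5)b - 2/5)(5b^3 - 5b^2 + 40b + 50) + (0)
Last nonzero remainder: 5b^3 - 5b^2 + 40b + 50. Dividing through by 5 gives the monic gcd b^3 - b^2 + 8b + 10.

b^3 - b^2 + 8b + 10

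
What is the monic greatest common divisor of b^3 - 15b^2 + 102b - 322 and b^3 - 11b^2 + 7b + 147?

b - 7

Euclidean algorithm in ℚ[b]:
  b^3 - 15b^2 + 102b - 322 = (b^3 - 11b^2 + 7b + 147) + (-4b^2 + 95b - 469)
  b^3 - 11b^2 + 7b + 147 = (-(1/4)b - 51/16)(-4b^2 + 95b - 469) + ((3081/16)b - 21567/16)
  -4b^2 + 95b - 469 = (-(64/3081)b + 1072/3081)((3081/16)b - 21567/16) + (0)
Last nonzero remainder: (3081/16)b - 21567/16. Dividing through by 3081/16 gives the monic gcd b - 7.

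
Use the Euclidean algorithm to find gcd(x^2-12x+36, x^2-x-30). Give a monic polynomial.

x-6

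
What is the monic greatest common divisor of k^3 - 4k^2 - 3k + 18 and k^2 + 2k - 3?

Euclidean algorithm in ℚ[k]:
  k^3 - 4k^2 - 3k + 18 = (k - 6)(k^2 + 2k - 3) + (12k)
  k^2 + 2k - 3 = ((1/12)k + 1/6)(12k) + (-3)
  12k = (-4k)(-3) + (0)
The last nonzero remainder is the constant -3, so the polynomials are coprime and gcd = 1.

1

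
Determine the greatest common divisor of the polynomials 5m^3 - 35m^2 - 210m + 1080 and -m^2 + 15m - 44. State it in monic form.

m - 4

Euclidean algorithm in ℚ[m]:
  5m^3 - 35m^2 - 210m + 1080 = (-5m - 40)(-m^2 + 15m - 44) + (170m - 680)
  -m^2 + 15m - 44 = (-(1/170)m + 11/170)(170m - 680) + (0)
Last nonzero remainder: 170m - 680. Dividing through by 170 gives the monic gcd m - 4.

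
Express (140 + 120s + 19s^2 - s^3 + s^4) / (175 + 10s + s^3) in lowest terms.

(4 + 4s + s^2)/(5 + s)

By polynomial division,
  s^4 - s^3 + 19s^2 + 120s + 140 = (s - 1)(s^3 + 10s + 175) + (9s^2 - 45s + 315)
  s^3 + 10s + 175 = ((1/9)s + 5/9)(9s^2 - 45s + 315) + (0)
Last nonzero remainder: 9s^2 - 45s + 315. Dividing through by 9 gives the monic gcd s^2 - 5s + 35.
Cancel s^2 - 5s + 35 from numerator and denominator to get the reduced form.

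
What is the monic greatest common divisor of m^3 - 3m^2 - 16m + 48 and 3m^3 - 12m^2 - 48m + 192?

m^2 - 16

Apply the Euclidean algorithm:
  m^3 - 3m^2 - 16m + 48 = (1/3)(3m^3 - 12m^2 - 48m + 192) + (m^2 - 16)
  3m^3 - 12m^2 - 48m + 192 = (3m - 12)(m^2 - 16) + (0)
The last nonzero remainder m^2 - 16 is already monic.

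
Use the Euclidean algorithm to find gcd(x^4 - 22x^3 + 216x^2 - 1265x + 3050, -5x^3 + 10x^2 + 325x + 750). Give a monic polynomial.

By polynomial division,
  x^4 - 22x^3 + 216x^2 - 1265x + 3050 = (-(1/5)x + 4)(-5x^3 + 10x^2 + 325x + 750) + (241x^2 - 2415x + 50)
  -5x^3 + 10x^2 + 325x + 750 = (-(5/241)x - 9665/58081)(241x^2 - 2415x + 50) + (-(4404400/58081)x + 44044000/58081)
  241x^2 - 2415x + 50 = (-(13997521/4404400)x + 58081/880880)(-(4404400/58081)x + 44044000/58081) + (0)
Last nonzero remainder: -(4404400/58081)x + 44044000/58081. Dividing through by -4404400/58081 gives the monic gcd x - 10.

x - 10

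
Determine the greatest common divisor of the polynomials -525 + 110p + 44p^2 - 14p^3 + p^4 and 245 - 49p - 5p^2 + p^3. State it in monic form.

Apply the Euclidean algorithm:
  p^4 - 14p^3 + 44p^2 + 110p - 525 = (p - 9)(p^3 - 5p^2 - 49p + 245) + (48p^2 - 576p + 1680)
  p^3 - 5p^2 - 49p + 245 = ((1/48)p + 7/48)(48p^2 - 576p + 1680) + (0)
Last nonzero remainder: 48p^2 - 576p + 1680. Dividing through by 48 gives the monic gcd p^2 - 12p + 35.

35 - 12p + p^2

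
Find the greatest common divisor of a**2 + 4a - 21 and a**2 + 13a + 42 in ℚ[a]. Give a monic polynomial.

Repeated division with remainder:
  a**2 + 4a - 21 = (a**2 + 13a + 42) + (-9a - 63)
  a**2 + 13a + 42 = (-(1/9)a - 2/3)(-9a - 63) + (0)
Last nonzero remainder: -9a - 63. Dividing through by -9 gives the monic gcd a + 7.

a + 7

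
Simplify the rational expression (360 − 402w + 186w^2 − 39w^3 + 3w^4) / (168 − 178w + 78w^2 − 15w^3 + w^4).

Euclidean algorithm in ℚ[w]:
  3w^4 − 39w^3 + 186w^2 − 402w + 360 = (3)(w^4 − 15w^3 + 78w^2 − 178w + 168) + (6w^3 − 48w^2 + 132w − 144)
  w^4 − 15w^3 + 78w^2 − 178w + 168 = ((1/6)w − 7/6)(6w^3 − 48w^2 + 132w − 144) + (0)
Last nonzero remainder: 6w^3 − 48w^2 + 132w − 144. Dividing through by 6 gives the monic gcd w^3 − 8w^2 + 22w − 24.
Cancel w^3 − 8w^2 + 22w − 24 from numerator and denominator to get the reduced form.

(−15 + 3w)/(−7 + w)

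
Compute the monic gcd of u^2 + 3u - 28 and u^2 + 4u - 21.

u + 7

Repeated division with remainder:
  u^2 + 3u - 28 = (u^2 + 4u - 21) + (-u - 7)
  u^2 + 4u - 21 = (-u + 3)(-u - 7) + (0)
Last nonzero remainder: -u - 7. Dividing through by -1 gives the monic gcd u + 7.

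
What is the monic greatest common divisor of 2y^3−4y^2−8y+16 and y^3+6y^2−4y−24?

y^2−4

By polynomial division,
  2y^3−4y^2−8y+16 = (2)(y^3+6y^2−4y−24) + (−16y^2+64)
  y^3+6y^2−4y−24 = (−(1/16)y−3/8)(−16y^2+64) + (0)
Last nonzero remainder: −16y^2+64. Dividing through by −16 gives the monic gcd y^2−4.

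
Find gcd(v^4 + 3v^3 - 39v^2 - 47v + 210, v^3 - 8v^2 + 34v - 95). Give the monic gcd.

v - 5

Euclidean algorithm in ℚ[v]:
  v^4 + 3v^3 - 39v^2 - 47v + 210 = (v + 11)(v^3 - 8v^2 + 34v - 95) + (15v^2 - 326v + 1255)
  v^3 - 8v^2 + 34v - 95 = ((1/15)v + 206/225)(15v^2 - 326v + 1255) + ((55981/225)v - 55981/45)
  15v^2 - 326v + 1255 = ((3375/55981)v - 56475/55981)((55981/225)v - 55981/45) + (0)
Last nonzero remainder: (55981/225)v - 55981/45. Dividing through by 55981/225 gives the monic gcd v - 5.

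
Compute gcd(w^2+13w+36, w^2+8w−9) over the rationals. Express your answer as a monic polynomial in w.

w+9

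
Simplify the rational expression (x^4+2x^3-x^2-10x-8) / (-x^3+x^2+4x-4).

(-x^3-4x^2-7x-4)/(x^2+x-2)

Apply the Euclidean algorithm:
  x^4+2x^3-x^2-10x-8 = (-x-3)(-x^3+x^2+4x-4) + (6x^2-2x-20)
  -x^3+x^2+4x-4 = (-(1/6)x+1/9)(6x^2-2x-20) + ((8/9)x-16/9)
  6x^2-2x-20 = ((27/4)x+45/4)((8/9)x-16/9) + (0)
Last nonzero remainder: (8/9)x-16/9. Dividing through by 8/9 gives the monic gcd x-2.
Cancel x-2 from numerator and denominator to get the reduced form.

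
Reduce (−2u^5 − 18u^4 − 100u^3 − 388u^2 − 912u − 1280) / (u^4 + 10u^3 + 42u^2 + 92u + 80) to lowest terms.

Repeated division with remainder:
  −2u^5 − 18u^4 − 100u^3 − 388u^2 − 912u − 1280 = (−2u + 2)(u^4 + 10u^3 + 42u^2 + 92u + 80) + (−36u^3 − 288u^2 − 936u − 1440)
  u^4 + 10u^3 + 42u^2 + 92u + 80 = (−(1/36)u − 1/18)(−36u^3 − 288u^2 − 936u − 1440) + (0)
Last nonzero remainder: −36u^3 − 288u^2 − 936u − 1440. Dividing through by −36 gives the monic gcd u^3 + 8u^2 + 26u + 40.
Cancel u^3 + 8u^2 + 26u + 40 from numerator and denominator to get the reduced form.

(−2u^2 − 2u − 32)/(u + 2)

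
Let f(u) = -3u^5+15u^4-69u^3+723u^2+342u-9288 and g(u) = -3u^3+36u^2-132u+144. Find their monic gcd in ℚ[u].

u^2-10u+24

Euclidean algorithm in ℚ[u]:
  -3u^5+15u^4-69u^3+723u^2+342u-9288 = (u^2+7u+63)(-3u^3+36u^2-132u+144) + (-765u^2+7650u-18360)
  -3u^3+36u^2-132u+144 = ((1/255)u-2/255)(-765u^2+7650u-18360) + (0)
Last nonzero remainder: -765u^2+7650u-18360. Dividing through by -765 gives the monic gcd u^2-10u+24.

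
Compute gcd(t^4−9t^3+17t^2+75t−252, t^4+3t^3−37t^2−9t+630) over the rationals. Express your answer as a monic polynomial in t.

Euclidean algorithm in ℚ[t]:
  t^4−9t^3+17t^2+75t−252 = (t^4+3t^3−37t^2−9t+630) + (−12t^3+54t^2+84t−882)
  t^4+3t^3−37t^2−9t+630 = (−(1/12)t−5/8)(−12t^3+54t^2+84t−882) + ((15/4)t^2−30t+315/4)
  −12t^3+54t^2+84t−882 = (−(16/5)t−56/5)((15/4)t^2−30t+315/4) + (0)
Last nonzero remainder: (15/4)t^2−30t+315/4. Dividing through by 15/4 gives the monic gcd t^2−8t+21.

t^2−8t+21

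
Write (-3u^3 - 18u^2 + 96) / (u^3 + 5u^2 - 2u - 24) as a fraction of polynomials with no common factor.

(-3u - 12)/(u + 3)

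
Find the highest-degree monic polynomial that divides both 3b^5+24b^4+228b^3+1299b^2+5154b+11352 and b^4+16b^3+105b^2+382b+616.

b^3+9b^2+42b+88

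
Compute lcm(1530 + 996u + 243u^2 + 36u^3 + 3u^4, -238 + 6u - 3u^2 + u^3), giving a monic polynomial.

Repeated division with remainder:
  3u^4 + 36u^3 + 243u^2 + 996u + 1530 = (3u + 45)(u^3 - 3u^2 + 6u - 238) + (360u^2 + 1440u + 12240)
  u^3 - 3u^2 + 6u - 238 = ((1/360)u - 7/360)(360u^2 + 1440u + 12240) + (0)
Last nonzero remainder: 360u^2 + 1440u + 12240. Dividing through by 360 gives the monic gcd u^2 + 4u + 34.
Then lcm(f, g) = f·g / gcd(f, g); expanding and making the result monic gives the answer.

-3570 - 1814u - 235u^2 - 3u^3 + 5u^4 + u^5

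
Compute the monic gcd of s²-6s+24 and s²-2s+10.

1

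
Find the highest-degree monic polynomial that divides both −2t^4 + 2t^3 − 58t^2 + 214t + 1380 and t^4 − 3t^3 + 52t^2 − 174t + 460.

t^2 + t + 46

Apply the Euclidean algorithm:
  −2t^4 + 2t^3 − 58t^2 + 214t + 1380 = (−2)(t^4 − 3t^3 + 52t^2 − 174t + 460) + (−4t^3 + 46t^2 − 134t + 2300)
  t^4 − 3t^3 + 52t^2 − 174t + 460 = (−(1/4)t − 17/8)(−4t^3 + 46t^2 − 134t + 2300) + ((465/4)t^2 + (465/4)t + 10695/2)
  −4t^3 + 46t^2 − 134t + 2300 = (−(16/465)t + 40/93)((465/4)t^2 + (465/4)t + 10695/2) + (0)
Last nonzero remainder: (465/4)t^2 + (465/4)t + 10695/2. Dividing through by 465/4 gives the monic gcd t^2 + t + 46.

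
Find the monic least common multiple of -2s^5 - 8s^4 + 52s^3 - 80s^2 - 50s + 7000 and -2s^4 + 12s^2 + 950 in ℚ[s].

Euclidean algorithm in ℚ[s]:
  -2s^5 - 8s^4 + 52s^3 - 80s^2 - 50s + 7000 = (s + 4)(-2s^4 + 12s^2 + 950) + (40s^3 - 128s^2 - 1000s + 3200)
  -2s^4 + 12s^2 + 950 = (-(1/20)s - 4/25)(40s^3 - 128s^2 - 1000s + 3200) + (-(1462/25)s^2 + 1462)
  40s^3 - 128s^2 - 1000s + 3200 = (-(500/731)s + 1600/731)(-(1462/25)s^2 + 1462) + (0)
Last nonzero remainder: -(1462/25)s^2 + 1462. Dividing through by -1462/25 gives the monic gcd s^2 - 25.
Then lcm(f, g) = f·g / gcd(f, g); expanding and making the result monic gives the answer.

s^7 + 4s^6 - 7s^5 + 116s^4 - 469s^3 - 2740s^2 + 475s - 66500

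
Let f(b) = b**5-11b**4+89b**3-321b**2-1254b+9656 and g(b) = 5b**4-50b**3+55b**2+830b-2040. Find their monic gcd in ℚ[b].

Euclidean algorithm in ℚ[b]:
  b**5-11b**4+89b**3-321b**2-1254b+9656 = ((1/5)b-1/5)(5b**4-50b**3+55b**2+830b-2040) + (68b**3-476b**2-680b+9248)
  5b**4-50b**3+55b**2+830b-2040 = ((5/68)b-15/68)(68b**3-476b**2-680b+9248) + (0)
Last nonzero remainder: 68b**3-476b**2-680b+9248. Dividing through by 68 gives the monic gcd b**3-7b**2-10b+136.

b**3-7b**2-10b+136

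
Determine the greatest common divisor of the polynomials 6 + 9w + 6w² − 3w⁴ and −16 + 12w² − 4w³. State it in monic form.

−2 − w + w²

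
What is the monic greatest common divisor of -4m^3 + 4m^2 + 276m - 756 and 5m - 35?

m - 7

Repeated division with remainder:
  -4m^3 + 4m^2 + 276m - 756 = (-(4/5)m^2 - (24/5)m + 108/5)(5m - 35) + (0)
Last nonzero remainder: 5m - 35. Dividing through by 5 gives the monic gcd m - 7.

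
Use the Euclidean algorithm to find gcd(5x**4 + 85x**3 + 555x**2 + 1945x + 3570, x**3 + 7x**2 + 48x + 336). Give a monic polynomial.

Repeated division with remainder:
  5x**4 + 85x**3 + 555x**2 + 1945x + 3570 = (5x + 50)(x**3 + 7x**2 + 48x + 336) + (-35x**2 - 2135x - 13230)
  x**3 + 7x**2 + 48x + 336 = (-(1/35)x + 54/35)(-35x**2 - 2135x - 13230) + (2964x + 20748)
  -35x**2 - 2135x - 13230 = (-(35/2964)x - 315/494)(2964x + 20748) + (0)
Last nonzero remainder: 2964x + 20748. Dividing through by 2964 gives the monic gcd x + 7.

x + 7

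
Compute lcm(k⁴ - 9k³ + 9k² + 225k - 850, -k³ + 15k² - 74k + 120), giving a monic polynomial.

k⁶ - 19k⁵ + 123k⁴ - 81k³ - 2884k² + 13900k - 20400

Apply the Euclidean algorithm:
  k⁴ - 9k³ + 9k² + 225k - 850 = (-k - 6)(-k³ + 15k² - 74k + 120) + (25k² - 99k - 130)
  -k³ + 15k² - 74k + 120 = (-(1/25)k + 276/625)(25k² - 99k - 130) + (-(22176/625)k + 22176/125)
  25k² - 99k - 130 = (-(15625/22176)k - 8125/11088)(-(22176/625)k + 22176/125) + (0)
Last nonzero remainder: -(22176/625)k + 22176/125. Dividing through by -22176/625 gives the monic gcd k - 5.
Then lcm(f, g) = f·g / gcd(f, g); expanding and making the result monic gives the answer.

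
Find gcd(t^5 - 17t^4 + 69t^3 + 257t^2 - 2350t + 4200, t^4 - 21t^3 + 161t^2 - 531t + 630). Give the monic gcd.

t^3 - 18t^2 + 107t - 210

Repeated division with remainder:
  t^5 - 17t^4 + 69t^3 + 257t^2 - 2350t + 4200 = (t + 4)(t^4 - 21t^3 + 161t^2 - 531t + 630) + (-8t^3 + 144t^2 - 856t + 1680)
  t^4 - 21t^3 + 161t^2 - 531t + 630 = (-(1/8)t + 3/8)(-8t^3 + 144t^2 - 856t + 1680) + (0)
Last nonzero remainder: -8t^3 + 144t^2 - 856t + 1680. Dividing through by -8 gives the monic gcd t^3 - 18t^2 + 107t - 210.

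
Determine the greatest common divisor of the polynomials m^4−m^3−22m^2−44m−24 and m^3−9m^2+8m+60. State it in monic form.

Apply the Euclidean algorithm:
  m^4−m^3−22m^2−44m−24 = (m+8)(m^3−9m^2+8m+60) + (42m^2−168m−504)
  m^3−9m^2+8m+60 = ((1/42)m−5/42)(42m^2−168m−504) + (0)
Last nonzero remainder: 42m^2−168m−504. Dividing through by 42 gives the monic gcd m^2−4m−12.

m^2−4m−12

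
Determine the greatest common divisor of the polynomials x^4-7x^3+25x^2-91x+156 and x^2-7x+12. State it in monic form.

x^2-7x+12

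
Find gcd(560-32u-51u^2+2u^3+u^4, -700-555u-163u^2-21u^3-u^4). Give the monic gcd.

28+11u+u^2

Apply the Euclidean algorithm:
  u^4+2u^3-51u^2-32u+560 = (-1)(-u^4-21u^3-163u^2-555u-700) + (-19u^3-214u^2-587u-140)
  -u^4-21u^3-163u^2-555u-700 = ((1/19)u+185/361)(-19u^3-214u^2-587u-140) + (-(8100/361)u^2-(89100/361)u-226800/361)
  -19u^3-214u^2-587u-140 = ((6859/8100)u+361/1620)(-(8100/361)u^2-(89100/361)u-226800/361) + (0)
Last nonzero remainder: -(8100/361)u^2-(89100/361)u-226800/361. Dividing through by -8100/361 gives the monic gcd u^2+11u+28.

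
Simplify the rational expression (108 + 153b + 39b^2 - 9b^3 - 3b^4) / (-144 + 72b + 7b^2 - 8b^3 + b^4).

(-9 - 12b - 3b^2)/(12 - 7b + b^2)

By polynomial division,
  -3b^4 - 9b^3 + 39b^2 + 153b + 108 = (-3)(b^4 - 8b^3 + 7b^2 + 72b - 144) + (-33b^3 + 60b^2 + 369b - 324)
  b^4 - 8b^3 + 7b^2 + 72b - 144 = (-(1/33)b + 68/363)(-33b^3 + 60b^2 + 369b - 324) + ((840/121)b^2 - (840/121)b - 10080/121)
  -33b^3 + 60b^2 + 369b - 324 = (-(1331/280)b + 1089/280)((840/121)b^2 - (840/121)b - 10080/121) + (0)
Last nonzero remainder: (840/121)b^2 - (840/121)b - 10080/121. Dividing through by 840/121 gives the monic gcd b^2 - b - 12.
Cancel b^2 - b - 12 from numerator and denominator to get the reduced form.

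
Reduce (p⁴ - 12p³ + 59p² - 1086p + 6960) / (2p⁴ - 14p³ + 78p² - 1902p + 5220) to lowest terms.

Euclidean algorithm in ℚ[p]:
  p⁴ - 12p³ + 59p² - 1086p + 6960 = (1/2)(2p⁴ - 14p³ + 78p² - 1902p + 5220) + (-5p³ + 20p² - 135p + 4350)
  2p⁴ - 14p³ + 78p² - 1902p + 5220 = (-(2/5)p + 6/5)(-5p³ + 20p² - 135p + 4350) + (0)
Last nonzero remainder: -5p³ + 20p² - 135p + 4350. Dividing through by -5 gives the monic gcd p³ - 4p² + 27p - 870.
Cancel p³ - 4p² + 27p - 870 from numerator and denominator to get the reduced form.

(p - 8)/(2p - 6)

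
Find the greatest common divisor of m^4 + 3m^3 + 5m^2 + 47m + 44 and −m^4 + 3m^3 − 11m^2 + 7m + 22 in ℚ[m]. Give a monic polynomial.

m^3 − m^2 + 9m + 11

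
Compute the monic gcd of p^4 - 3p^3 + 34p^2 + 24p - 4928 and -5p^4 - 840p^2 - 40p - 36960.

p^2 - 2p + 88

Euclidean algorithm in ℚ[p]:
  p^4 - 3p^3 + 34p^2 + 24p - 4928 = (-1/5)(-5p^4 - 840p^2 - 40p - 36960) + (-3p^3 - 134p^2 + 16p - 12320)
  -5p^4 - 840p^2 - 40p - 36960 = ((5/3)p - 670/9)(-3p^3 - 134p^2 + 16p - 12320) + (-(97580/9)p^2 + (195160/9)p - 8587040/9)
  -3p^3 - 134p^2 + 16p - 12320 = ((27/97580)p + 9/697)(-(97580/9)p^2 + (195160/9)p - 8587040/9) + (0)
Last nonzero remainder: -(97580/9)p^2 + (195160/9)p - 8587040/9. Dividing through by -97580/9 gives the monic gcd p^2 - 2p + 88.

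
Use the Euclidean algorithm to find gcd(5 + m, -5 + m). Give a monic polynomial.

Apply the Euclidean algorithm:
  m + 5 = (m - 5) + (10)
  m - 5 = ((1/10)m - 1/2)(10) + (0)
The last nonzero remainder is the constant 10, so the polynomials are coprime and gcd = 1.

1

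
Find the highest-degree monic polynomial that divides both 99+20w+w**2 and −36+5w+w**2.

9+w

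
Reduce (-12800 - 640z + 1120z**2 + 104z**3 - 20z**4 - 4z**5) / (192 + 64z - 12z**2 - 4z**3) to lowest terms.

(-200 - 10z + 5z**2 + z**3)/(3 + z)

By polynomial division,
  -4z**5 - 20z**4 + 104z**3 + 1120z**2 - 640z - 12800 = (z**2 + 2z - 16)(-4z**3 - 12z**2 + 64z + 192) + (608z**2 - 9728)
  -4z**3 - 12z**2 + 64z + 192 = (-(1/152)z - 3/152)(608z**2 - 9728) + (0)
Last nonzero remainder: 608z**2 - 9728. Dividing through by 608 gives the monic gcd z**2 - 16.
Cancel z**2 - 16 from numerator and denominator to get the reduced form.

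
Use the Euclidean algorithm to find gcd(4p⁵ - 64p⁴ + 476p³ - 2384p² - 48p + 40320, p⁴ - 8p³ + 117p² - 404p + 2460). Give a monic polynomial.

Repeated division with remainder:
  4p⁵ - 64p⁴ + 476p³ - 2384p² - 48p + 40320 = (4p - 32)(p⁴ - 8p³ + 117p² - 404p + 2460) + (-248p³ + 2976p² - 22816p + 119040)
  p⁴ - 8p³ + 117p² - 404p + 2460 = (-(1/248)p - 1/62)(-248p³ + 2976p² - 22816p + 119040) + (73p² - 292p + 4380)
  -248p³ + 2976p² - 22816p + 119040 = (-(248/73)p + 1984/73)(73p² - 292p + 4380) + (0)
Last nonzero remainder: 73p² - 292p + 4380. Dividing through by 73 gives the monic gcd p² - 4p + 60.

p² - 4p + 60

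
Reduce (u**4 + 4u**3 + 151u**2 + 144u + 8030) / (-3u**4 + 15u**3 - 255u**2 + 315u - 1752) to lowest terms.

(-u**2 - 8u - 110)/(3u**2 - 3u + 24)

Apply the Euclidean algorithm:
  u**4 + 4u**3 + 151u**2 + 144u + 8030 = (-1/3)(-3u**4 + 15u**3 - 255u**2 + 315u - 1752) + (9u**3 + 66u**2 + 249u + 7446)
  -3u**4 + 15u**3 - 255u**2 + 315u - 1752 = (-(1/3)u + 37/9)(9u**3 + 66u**2 + 249u + 7446) + (-(1330/3)u**2 + (5320/3)u - 97090/3)
  9u**3 + 66u**2 + 249u + 7446 = (-(27/1330)u - 153/665)(-(1330/3)u**2 + (5320/3)u - 97090/3) + (0)
Last nonzero remainder: -(1330/3)u**2 + (5320/3)u - 97090/3. Dividing through by -1330/3 gives the monic gcd u**2 - 4u + 73.
Cancel u**2 - 4u + 73 from numerator and denominator to get the reduced form.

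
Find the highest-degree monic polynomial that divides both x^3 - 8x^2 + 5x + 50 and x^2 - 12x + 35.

Repeated division with remainder:
  x^3 - 8x^2 + 5x + 50 = (x + 4)(x^2 - 12x + 35) + (18x - 90)
  x^2 - 12x + 35 = ((1/18)x - 7/18)(18x - 90) + (0)
Last nonzero remainder: 18x - 90. Dividing through by 18 gives the monic gcd x - 5.

x - 5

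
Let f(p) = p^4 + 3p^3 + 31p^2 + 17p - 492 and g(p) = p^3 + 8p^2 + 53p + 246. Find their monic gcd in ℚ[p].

Repeated division with remainder:
  p^4 + 3p^3 + 31p^2 + 17p - 492 = (p - 5)(p^3 + 8p^2 + 53p + 246) + (18p^2 + 36p + 738)
  p^3 + 8p^2 + 53p + 246 = ((1/18)p + 1/3)(18p^2 + 36p + 738) + (0)
Last nonzero remainder: 18p^2 + 36p + 738. Dividing through by 18 gives the monic gcd p^2 + 2p + 41.

p^2 + 2p + 41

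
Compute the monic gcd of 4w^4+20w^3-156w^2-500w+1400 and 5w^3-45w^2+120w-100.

w^2-7w+10

Euclidean algorithm in ℚ[w]:
  4w^4+20w^3-156w^2-500w+1400 = ((4/5)w+56/5)(5w^3-45w^2+120w-100) + (252w^2-1764w+2520)
  5w^3-45w^2+120w-100 = ((5/252)w-5/126)(252w^2-1764w+2520) + (0)
Last nonzero remainder: 252w^2-1764w+2520. Dividing through by 252 gives the monic gcd w^2-7w+10.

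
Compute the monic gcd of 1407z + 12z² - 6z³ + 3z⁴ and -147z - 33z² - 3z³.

Euclidean algorithm in ℚ[z]:
  3z⁴ - 6z³ + 12z² + 1407z = (-z + 13)(-3z³ - 33z² - 147z) + (294z² + 3318z)
  -3z³ - 33z² - 147z = (-(1/98)z + 1/343)(294z² + 3318z) + (-(7677/49)z)
  294z² + 3318z = (-(4802/2559)z - 54194/2559)(-(7677/49)z) + (0)
Last nonzero remainder: -(7677/49)z. Dividing through by -7677/49 gives the monic gcd z.

z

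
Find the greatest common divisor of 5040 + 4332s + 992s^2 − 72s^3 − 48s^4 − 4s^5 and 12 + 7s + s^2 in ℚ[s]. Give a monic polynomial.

12 + 7s + s^2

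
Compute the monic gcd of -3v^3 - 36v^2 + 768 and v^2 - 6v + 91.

Repeated division with remainder:
  -3v^3 - 36v^2 + 768 = (-3v - 54)(v^2 - 6v + 91) + (-51v + 5682)
  v^2 - 6v + 91 = (-(1/51)v - 1792/867)(-51v + 5682) + (3420347/289)
  -51v + 5682 = (-(14739/3420347)v + 1642098/3420347)(3420347/289) + (0)
The last nonzero remainder is the constant 3420347/289, so the polynomials are coprime and gcd = 1.

1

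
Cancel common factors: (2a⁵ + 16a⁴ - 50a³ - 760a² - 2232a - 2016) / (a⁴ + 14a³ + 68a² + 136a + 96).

(2a² - 8a - 42)/(a + 2)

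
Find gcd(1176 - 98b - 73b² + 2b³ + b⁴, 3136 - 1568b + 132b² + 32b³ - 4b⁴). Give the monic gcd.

Repeated division with remainder:
  b⁴ + 2b³ - 73b² - 98b + 1176 = (-1/4)(-4b⁴ + 32b³ + 132b² - 1568b + 3136) + (10b³ - 40b² - 490b + 1960)
  -4b⁴ + 32b³ + 132b² - 1568b + 3136 = (-(2/5)b + 8/5)(10b³ - 40b² - 490b + 1960) + (0)
Last nonzero remainder: 10b³ - 40b² - 490b + 1960. Dividing through by 10 gives the monic gcd b³ - 4b² - 49b + 196.

196 - 49b - 4b² + b³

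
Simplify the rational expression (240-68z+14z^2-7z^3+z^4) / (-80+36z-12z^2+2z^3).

Apply the Euclidean algorithm:
  z^4-7z^3+14z^2-68z+240 = ((1/2)z-1/2)(2z^3-12z^2+36z-80) + (-10z^2-10z+200)
  2z^3-12z^2+36z-80 = (-(1/5)z+7/5)(-10z^2-10z+200) + (90z-360)
  -10z^2-10z+200 = (-(1/9)z-5/9)(90z-360) + (0)
Last nonzero remainder: 90z-360. Dividing through by 90 gives the monic gcd z-4.
Cancel z-4 from numerator and denominator to get the reduced form.

(-60+2z-3z^2+z^3)/(20-4z+2z^2)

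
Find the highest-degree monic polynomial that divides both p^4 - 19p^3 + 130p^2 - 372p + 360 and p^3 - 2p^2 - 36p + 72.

p^2 - 8p + 12

By polynomial division,
  p^4 - 19p^3 + 130p^2 - 372p + 360 = (p - 17)(p^3 - 2p^2 - 36p + 72) + (132p^2 - 1056p + 1584)
  p^3 - 2p^2 - 36p + 72 = ((1/132)p + 1/22)(132p^2 - 1056p + 1584) + (0)
Last nonzero remainder: 132p^2 - 1056p + 1584. Dividing through by 132 gives the monic gcd p^2 - 8p + 12.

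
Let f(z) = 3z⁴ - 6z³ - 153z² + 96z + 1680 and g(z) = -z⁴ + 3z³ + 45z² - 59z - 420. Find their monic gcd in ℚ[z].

Euclidean algorithm in ℚ[z]:
  3z⁴ - 6z³ - 153z² + 96z + 1680 = (-3)(-z⁴ + 3z³ + 45z² - 59z - 420) + (3z³ - 18z² - 81z + 420)
  -z⁴ + 3z³ + 45z² - 59z - 420 = (-(1/3)z - 1)(3z³ - 18z² - 81z + 420) + (0)
Last nonzero remainder: 3z³ - 18z² - 81z + 420. Dividing through by 3 gives the monic gcd z³ - 6z² - 27z + 140.

z³ - 6z² - 27z + 140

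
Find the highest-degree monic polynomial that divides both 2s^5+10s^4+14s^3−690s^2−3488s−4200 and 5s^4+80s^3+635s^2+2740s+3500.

Euclidean algorithm in ℚ[s]:
  2s^5+10s^4+14s^3−690s^2−3488s−4200 = ((2/5)s−22/5)(5s^4+80s^3+635s^2+2740s+3500) + (112s^3+1008s^2+7168s+11200)
  5s^4+80s^3+635s^2+2740s+3500 = ((5/112)s+5/16)(112s^3+1008s^2+7168s+11200) + (0)
Last nonzero remainder: 112s^3+1008s^2+7168s+11200. Dividing through by 112 gives the monic gcd s^3+9s^2+64s+100.

s^3+9s^2+64s+100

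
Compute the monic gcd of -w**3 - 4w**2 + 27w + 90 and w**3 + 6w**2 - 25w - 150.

w**2 + w - 30

Euclidean algorithm in ℚ[w]:
  -w**3 - 4w**2 + 27w + 90 = (-1)(w**3 + 6w**2 - 25w - 150) + (2w**2 + 2w - 60)
  w**3 + 6w**2 - 25w - 150 = ((1/2)w + 5/2)(2w**2 + 2w - 60) + (0)
Last nonzero remainder: 2w**2 + 2w - 60. Dividing through by 2 gives the monic gcd w**2 + w - 30.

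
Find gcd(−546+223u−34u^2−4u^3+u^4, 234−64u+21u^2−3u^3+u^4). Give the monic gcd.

13−5u+u^2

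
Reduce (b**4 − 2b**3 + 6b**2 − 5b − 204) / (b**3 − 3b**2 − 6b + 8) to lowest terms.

(b**3 + 2b**2 + 14b + 51)/(b**2 + b − 2)

By polynomial division,
  b**4 − 2b**3 + 6b**2 − 5b − 204 = (b + 1)(b**3 − 3b**2 − 6b + 8) + (15b**2 − 7b − 212)
  b**3 − 3b**2 − 6b + 8 = ((1/15)b − 38/225)(15b**2 − 7b − 212) + ((1564/225)b − 6256/225)
  15b**2 − 7b − 212 = ((3375/1564)b + 11925/1564)((1564/225)b − 6256/225) + (0)
Last nonzero remainder: (1564/225)b − 6256/225. Dividing through by 1564/225 gives the monic gcd b − 4.
Cancel b − 4 from numerator and denominator to get the reduced form.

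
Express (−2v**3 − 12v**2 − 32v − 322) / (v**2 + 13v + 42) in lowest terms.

Euclidean algorithm in ℚ[v]:
  −2v**3 − 12v**2 − 32v − 322 = (−2v + 14)(v**2 + 13v + 42) + (−130v − 910)
  v**2 + 13v + 42 = (−(1/130)v − 3/65)(−130v − 910) + (0)
Last nonzero remainder: −130v − 910. Dividing through by −130 gives the monic gcd v + 7.
Cancel v + 7 from numerator and denominator to get the reduced form.

(−2v**2 + 2v − 46)/(v + 6)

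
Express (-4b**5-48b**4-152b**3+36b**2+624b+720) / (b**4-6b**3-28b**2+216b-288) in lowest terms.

(-4b**3-32b**2-72b-60)/(b**2-10b+24)

Repeated division with remainder:
  -4b**5-48b**4-152b**3+36b**2+624b+720 = (-4b-72)(b**4-6b**3-28b**2+216b-288) + (-696b**3-1116b**2+15024b-20016)
  b**4-6b**3-28b**2+216b-288 = (-(1/696)b+147/13456)(-696b**3-1116b**2+15024b-20016) + ((19437/3364)b**2+(19437/841)b-58311/841)
  -696b**3-1116b**2+15024b-20016 = (-(780448/6479)b+1870384/6479)((19437/3364)b**2+(19437/841)b-58311/841) + (0)
Last nonzero remainder: (19437/3364)b**2+(19437/841)b-58311/841. Dividing through by 19437/3364 gives the monic gcd b**2+4b-12.
Cancel b**2+4b-12 from numerator and denominator to get the reduced form.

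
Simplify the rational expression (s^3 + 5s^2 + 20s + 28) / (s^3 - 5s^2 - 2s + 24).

(s^2 + 3s + 14)/(s^2 - 7s + 12)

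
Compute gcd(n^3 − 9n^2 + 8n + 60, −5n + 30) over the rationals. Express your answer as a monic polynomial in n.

n − 6

By polynomial division,
  n^3 − 9n^2 + 8n + 60 = (−(1/5)n^2 + (3/5)n + 2)(−5n + 30) + (0)
Last nonzero remainder: −5n + 30. Dividing through by −5 gives the monic gcd n − 6.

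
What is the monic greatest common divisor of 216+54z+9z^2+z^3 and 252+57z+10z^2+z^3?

36+3z+z^2

Repeated division with remainder:
  z^3+9z^2+54z+216 = (z^3+10z^2+57z+252) + (−z^2−3z−36)
  z^3+10z^2+57z+252 = (−z−7)(−z^2−3z−36) + (0)
Last nonzero remainder: −z^2−3z−36. Dividing through by −1 gives the monic gcd z^2+3z+36.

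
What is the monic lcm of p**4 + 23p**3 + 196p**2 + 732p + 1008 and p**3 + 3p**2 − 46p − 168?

p**5 + 16p**4 + 35p**3 − 640p**2 − 4116p − 7056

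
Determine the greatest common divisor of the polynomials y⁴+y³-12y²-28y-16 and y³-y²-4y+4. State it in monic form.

Euclidean algorithm in ℚ[y]:
  y⁴+y³-12y²-28y-16 = (y+2)(y³-y²-4y+4) + (-6y²-24y-24)
  y³-y²-4y+4 = (-(1/6)y+5/6)(-6y²-24y-24) + (12y+24)
  -6y²-24y-24 = (-(1/2)y-1)(12y+24) + (0)
Last nonzero remainder: 12y+24. Dividing through by 12 gives the monic gcd y+2.

y+2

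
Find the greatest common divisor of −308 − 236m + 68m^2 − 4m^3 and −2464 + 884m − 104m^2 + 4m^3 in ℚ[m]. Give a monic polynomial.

77 − 18m + m^2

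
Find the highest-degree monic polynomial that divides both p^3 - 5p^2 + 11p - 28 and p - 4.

p - 4

By polynomial division,
  p^3 - 5p^2 + 11p - 28 = (p^2 - p + 7)(p - 4) + (0)
The last nonzero remainder p - 4 is already monic.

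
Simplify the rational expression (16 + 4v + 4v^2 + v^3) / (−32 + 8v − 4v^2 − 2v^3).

Repeated division with remainder:
  v^3 + 4v^2 + 4v + 16 = (−1/2)(−2v^3 − 4v^2 + 8v − 32) + (2v^2 + 8v)
  −2v^3 − 4v^2 + 8v − 32 = (−v + 2)(2v^2 + 8v) + (−8v − 32)
  2v^2 + 8v = (−(1/4)v)(−8v − 32) + (0)
Last nonzero remainder: −8v − 32. Dividing through by −8 gives the monic gcd v + 4.
Cancel v + 4 from numerator and denominator to get the reduced form.

(−4 − v^2)/(8 − 4v + 2v^2)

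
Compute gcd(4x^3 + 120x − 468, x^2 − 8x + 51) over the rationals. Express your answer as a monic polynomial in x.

1

Apply the Euclidean algorithm:
  4x^3 + 120x − 468 = (4x + 32)(x^2 − 8x + 51) + (172x − 2100)
  x^2 − 8x + 51 = ((1/172)x + 181/7396)(172x − 2100) + (189324/1849)
  172x − 2100 = ((79507/47331)x − 323575/15777)(189324/1849) + (0)
The last nonzero remainder is the constant 189324/1849, so the polynomials are coprime and gcd = 1.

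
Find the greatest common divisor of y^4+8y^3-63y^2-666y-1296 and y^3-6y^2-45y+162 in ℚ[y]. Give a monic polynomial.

y^2-3y-54

Euclidean algorithm in ℚ[y]:
  y^4+8y^3-63y^2-666y-1296 = (y+14)(y^3-6y^2-45y+162) + (66y^2-198y-3564)
  y^3-6y^2-45y+162 = ((1/66)y-1/22)(66y^2-198y-3564) + (0)
Last nonzero remainder: 66y^2-198y-3564. Dividing through by 66 gives the monic gcd y^2-3y-54.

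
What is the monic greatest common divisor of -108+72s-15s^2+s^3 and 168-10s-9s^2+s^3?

-6+s

Euclidean algorithm in ℚ[s]:
  s^3-15s^2+72s-108 = (s^3-9s^2-10s+168) + (-6s^2+82s-276)
  s^3-9s^2-10s+168 = (-(1/6)s-7/9)(-6s^2+82s-276) + ((70/9)s-140/3)
  -6s^2+82s-276 = (-(27/35)s+207/35)((70/9)s-140/3) + (0)
Last nonzero remainder: (70/9)s-140/3. Dividing through by 70/9 gives the monic gcd s-6.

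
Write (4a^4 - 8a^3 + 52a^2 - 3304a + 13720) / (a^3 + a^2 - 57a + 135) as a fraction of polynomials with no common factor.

By polynomial division,
  4a^4 - 8a^3 + 52a^2 - 3304a + 13720 = (4a - 12)(a^3 + a^2 - 57a + 135) + (292a^2 - 4528a + 15340)
  a^3 + a^2 - 57a + 135 = ((1/292)a + 1205/21316)(292a^2 - 4528a + 15340) + ((780352/5329)a - 3901760/5329)
  292a^2 - 4528a + 15340 = ((389017/195088)a - 4087343/195088)((780352/5329)a - 3901760/5329) + (0)
Last nonzero remainder: (780352/5329)a - 3901760/5329. Dividing through by 780352/5329 gives the monic gcd a - 5.
Cancel a - 5 from numerator and denominator to get the reduced form.

(4a^3 + 12a^2 + 112a - 2744)/(a^2 + 6a - 27)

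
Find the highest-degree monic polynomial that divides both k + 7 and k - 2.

By polynomial division,
  k + 7 = (k - 2) + (9)
  k - 2 = ((1/9)k - 2/9)(9) + (0)
The last nonzero remainder is the constant 9, so the polynomials are coprime and gcd = 1.

1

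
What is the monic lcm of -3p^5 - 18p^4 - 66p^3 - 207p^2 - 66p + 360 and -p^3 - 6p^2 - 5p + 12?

By polynomial division,
  -3p^5 - 18p^4 - 66p^3 - 207p^2 - 66p + 360 = (3p^2 + 51)(-p^3 - 6p^2 - 5p + 12) + (63p^2 + 189p - 252)
  -p^3 - 6p^2 - 5p + 12 = (-(1/63)p - 1/21)(63p^2 + 189p - 252) + (0)
Last nonzero remainder: 63p^2 + 189p - 252. Dividing through by 63 gives the monic gcd p^2 + 3p - 4.
Then lcm(f, g) = f·g / gcd(f, g); expanding and making the result monic gives the answer.

p^6 + 9p^5 + 40p^4 + 135p^3 + 229p^2 - 54p - 360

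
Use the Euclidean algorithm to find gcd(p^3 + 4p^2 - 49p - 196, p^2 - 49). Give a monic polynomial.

Apply the Euclidean algorithm:
  p^3 + 4p^2 - 49p - 196 = (p + 4)(p^2 - 49) + (0)
The last nonzero remainder p^2 - 49 is already monic.

p^2 - 49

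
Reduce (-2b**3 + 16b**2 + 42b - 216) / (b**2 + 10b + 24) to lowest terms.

By polynomial division,
  -2b**3 + 16b**2 + 42b - 216 = (-2b + 36)(b**2 + 10b + 24) + (-270b - 1080)
  b**2 + 10b + 24 = (-(1/270)b - 1/45)(-270b - 1080) + (0)
Last nonzero remainder: -270b - 1080. Dividing through by -270 gives the monic gcd b + 4.
Cancel b + 4 from numerator and denominator to get the reduced form.

(-2b**2 + 24b - 54)/(b + 6)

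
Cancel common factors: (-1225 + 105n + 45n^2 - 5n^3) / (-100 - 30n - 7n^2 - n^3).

By polynomial division,
  -5n^3 + 45n^2 + 105n - 1225 = (5)(-n^3 - 7n^2 - 30n - 100) + (80n^2 + 255n - 725)
  -n^3 - 7n^2 - 30n - 100 = (-(1/80)n - 61/1280)(80n^2 + 255n - 725) + (-(6889/256)n - 34445/256)
  80n^2 + 255n - 725 = (-(20480/6889)n + 37120/6889)(-(6889/256)n - 34445/256) + (0)
Last nonzero remainder: -(6889/256)n - 34445/256. Dividing through by -6889/256 gives the monic gcd n + 5.
Cancel n + 5 from numerator and denominator to get the reduced form.

(245 - 70n + 5n^2)/(20 + 2n + n^2)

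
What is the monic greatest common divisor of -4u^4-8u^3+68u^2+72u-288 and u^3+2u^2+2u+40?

u+4

By polynomial division,
  -4u^4-8u^3+68u^2+72u-288 = (-4u)(u^3+2u^2+2u+40) + (76u^2+232u-288)
  u^3+2u^2+2u+40 = ((1/76)u-5/361)(76u^2+232u-288) + ((3250/361)u+13000/361)
  76u^2+232u-288 = ((13718/1625)u-12996/1625)((3250/361)u+13000/361) + (0)
Last nonzero remainder: (3250/361)u+13000/361. Dividing through by 3250/361 gives the monic gcd u+4.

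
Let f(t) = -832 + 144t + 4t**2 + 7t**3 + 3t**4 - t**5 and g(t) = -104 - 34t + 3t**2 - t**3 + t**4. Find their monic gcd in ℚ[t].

Euclidean algorithm in ℚ[t]:
  -t**5 + 3t**4 + 7t**3 + 4t**2 + 144t - 832 = (-t + 2)(t**4 - t**3 + 3t**2 - 34t - 104) + (12t**3 - 36t**2 + 108t - 624)
  t**4 - t**3 + 3t**2 - 34t - 104 = ((1/12)t + 1/6)(12t**3 - 36t**2 + 108t - 624) + (0)
Last nonzero remainder: 12t**3 - 36t**2 + 108t - 624. Dividing through by 12 gives the monic gcd t**3 - 3t**2 + 9t - 52.

-52 + 9t - 3t**2 + t**3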